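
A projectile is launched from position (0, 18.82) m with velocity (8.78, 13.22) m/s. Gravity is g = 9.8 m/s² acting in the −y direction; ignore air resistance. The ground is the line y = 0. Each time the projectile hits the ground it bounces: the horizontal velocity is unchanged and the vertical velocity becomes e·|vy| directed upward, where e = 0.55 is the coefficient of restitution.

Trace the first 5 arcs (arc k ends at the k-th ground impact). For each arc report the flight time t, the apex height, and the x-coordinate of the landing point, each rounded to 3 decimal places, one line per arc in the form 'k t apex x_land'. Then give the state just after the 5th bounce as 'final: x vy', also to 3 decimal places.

Arc 1: start y=18.820, vy=13.220 → t=3.728, apex=27.737, x_land=32.733, impact vy=-23.316
  bounce: vy ← 0.55·23.316 = 12.824
Arc 2: start y=0.000, vy=12.824 → t=2.617, apex=8.390, x_land=55.712, impact vy=-12.824
  bounce: vy ← 0.55·12.824 = 7.053
Arc 3: start y=0.000, vy=7.053 → t=1.439, apex=2.538, x_land=68.350, impact vy=-7.053
  bounce: vy ← 0.55·7.053 = 3.879
Arc 4: start y=0.000, vy=3.879 → t=0.792, apex=0.768, x_land=75.301, impact vy=-3.879
  bounce: vy ← 0.55·3.879 = 2.134
Arc 5: start y=0.000, vy=2.134 → t=0.435, apex=0.232, x_land=79.124, impact vy=-2.134
  bounce: vy ← 0.55·2.134 = 1.173

1 3.728 27.737 32.733
2 2.617 8.390 55.712
3 1.439 2.538 68.350
4 0.792 0.768 75.301
5 0.435 0.232 79.124
final: 79.124 1.173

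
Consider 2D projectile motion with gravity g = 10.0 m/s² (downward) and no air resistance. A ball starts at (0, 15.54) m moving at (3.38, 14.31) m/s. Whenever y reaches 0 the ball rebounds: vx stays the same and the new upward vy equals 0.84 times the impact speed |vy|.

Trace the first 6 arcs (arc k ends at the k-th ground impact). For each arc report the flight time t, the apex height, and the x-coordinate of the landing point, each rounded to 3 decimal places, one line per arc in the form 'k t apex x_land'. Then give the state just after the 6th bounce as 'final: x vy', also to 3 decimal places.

1 3.702 25.779 12.512
2 3.815 18.190 25.405
3 3.204 12.835 36.236
4 2.692 9.056 45.333
5 2.261 6.390 52.975
6 1.899 4.509 59.395
final: 59.395 7.977

Arc 1: start y=15.540, vy=14.310 → t=3.702, apex=25.779, x_land=12.512, impact vy=-22.706
  bounce: vy ← 0.84·22.706 = 19.073
Arc 2: start y=0.000, vy=19.073 → t=3.815, apex=18.190, x_land=25.405, impact vy=-19.073
  bounce: vy ← 0.84·19.073 = 16.022
Arc 3: start y=0.000, vy=16.022 → t=3.204, apex=12.835, x_land=36.236, impact vy=-16.022
  bounce: vy ← 0.84·16.022 = 13.458
Arc 4: start y=0.000, vy=13.458 → t=2.692, apex=9.056, x_land=45.333, impact vy=-13.458
  bounce: vy ← 0.84·13.458 = 11.305
Arc 5: start y=0.000, vy=11.305 → t=2.261, apex=6.390, x_land=52.975, impact vy=-11.305
  bounce: vy ← 0.84·11.305 = 9.496
Arc 6: start y=0.000, vy=9.496 → t=1.899, apex=4.509, x_land=59.395, impact vy=-9.496
  bounce: vy ← 0.84·9.496 = 7.977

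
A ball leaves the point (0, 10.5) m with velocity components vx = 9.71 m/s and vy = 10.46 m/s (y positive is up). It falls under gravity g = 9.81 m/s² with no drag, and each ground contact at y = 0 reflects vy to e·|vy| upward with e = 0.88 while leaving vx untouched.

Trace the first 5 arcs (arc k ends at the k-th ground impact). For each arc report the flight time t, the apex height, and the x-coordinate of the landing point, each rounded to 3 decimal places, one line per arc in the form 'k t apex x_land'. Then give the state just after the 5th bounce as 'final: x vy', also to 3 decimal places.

1 2.877 16.077 27.932
2 3.186 12.450 58.872
3 2.804 9.641 86.098
4 2.467 7.466 110.057
5 2.171 5.782 131.142
final: 131.142 9.373

Arc 1: start y=10.500, vy=10.460 → t=2.877, apex=16.077, x_land=27.932, impact vy=-17.760
  bounce: vy ← 0.88·17.760 = 15.629
Arc 2: start y=0.000, vy=15.629 → t=3.186, apex=12.450, x_land=58.872, impact vy=-15.629
  bounce: vy ← 0.88·15.629 = 13.753
Arc 3: start y=0.000, vy=13.753 → t=2.804, apex=9.641, x_land=86.098, impact vy=-13.753
  bounce: vy ← 0.88·13.753 = 12.103
Arc 4: start y=0.000, vy=12.103 → t=2.467, apex=7.466, x_land=110.057, impact vy=-12.103
  bounce: vy ← 0.88·12.103 = 10.651
Arc 5: start y=0.000, vy=10.651 → t=2.171, apex=5.782, x_land=131.142, impact vy=-10.651
  bounce: vy ← 0.88·10.651 = 9.373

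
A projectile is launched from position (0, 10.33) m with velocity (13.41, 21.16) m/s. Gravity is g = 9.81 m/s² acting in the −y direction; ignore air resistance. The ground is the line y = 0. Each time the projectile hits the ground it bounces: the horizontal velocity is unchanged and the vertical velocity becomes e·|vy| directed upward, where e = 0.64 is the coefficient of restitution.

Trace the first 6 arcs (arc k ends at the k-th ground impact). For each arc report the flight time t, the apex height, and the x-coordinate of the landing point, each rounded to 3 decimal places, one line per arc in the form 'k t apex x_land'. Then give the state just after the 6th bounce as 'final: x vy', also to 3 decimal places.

1 4.757 33.151 63.787
2 3.328 13.579 108.411
3 2.130 5.562 136.971
4 1.363 2.278 155.248
5 0.872 0.933 166.946
6 0.558 0.382 174.433
final: 174.433 1.753

Arc 1: start y=10.330, vy=21.160 → t=4.757, apex=33.151, x_land=63.787, impact vy=-25.503
  bounce: vy ← 0.64·25.503 = 16.322
Arc 2: start y=0.000, vy=16.322 → t=3.328, apex=13.579, x_land=108.411, impact vy=-16.322
  bounce: vy ← 0.64·16.322 = 10.446
Arc 3: start y=0.000, vy=10.446 → t=2.130, apex=5.562, x_land=136.971, impact vy=-10.446
  bounce: vy ← 0.64·10.446 = 6.686
Arc 4: start y=0.000, vy=6.686 → t=1.363, apex=2.278, x_land=155.248, impact vy=-6.686
  bounce: vy ← 0.64·6.686 = 4.279
Arc 5: start y=0.000, vy=4.279 → t=0.872, apex=0.933, x_land=166.946, impact vy=-4.279
  bounce: vy ← 0.64·4.279 = 2.738
Arc 6: start y=0.000, vy=2.738 → t=0.558, apex=0.382, x_land=174.433, impact vy=-2.738
  bounce: vy ← 0.64·2.738 = 1.753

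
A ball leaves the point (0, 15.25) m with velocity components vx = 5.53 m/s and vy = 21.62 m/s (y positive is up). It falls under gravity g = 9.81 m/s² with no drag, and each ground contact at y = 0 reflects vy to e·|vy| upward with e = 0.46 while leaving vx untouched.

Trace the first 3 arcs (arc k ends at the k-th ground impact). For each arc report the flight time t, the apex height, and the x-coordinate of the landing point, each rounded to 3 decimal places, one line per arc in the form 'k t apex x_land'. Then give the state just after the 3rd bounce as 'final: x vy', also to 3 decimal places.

Arc 1: start y=15.250, vy=21.620 → t=5.026, apex=39.074, x_land=27.795, impact vy=-27.688
  bounce: vy ← 0.46·27.688 = 12.737
Arc 2: start y=0.000, vy=12.737 → t=2.597, apex=8.268, x_land=42.155, impact vy=-12.737
  bounce: vy ← 0.46·12.737 = 5.859
Arc 3: start y=0.000, vy=5.859 → t=1.194, apex=1.750, x_land=48.760, impact vy=-5.859
  bounce: vy ← 0.46·5.859 = 2.695

1 5.026 39.074 27.795
2 2.597 8.268 42.155
3 1.194 1.750 48.760
final: 48.760 2.695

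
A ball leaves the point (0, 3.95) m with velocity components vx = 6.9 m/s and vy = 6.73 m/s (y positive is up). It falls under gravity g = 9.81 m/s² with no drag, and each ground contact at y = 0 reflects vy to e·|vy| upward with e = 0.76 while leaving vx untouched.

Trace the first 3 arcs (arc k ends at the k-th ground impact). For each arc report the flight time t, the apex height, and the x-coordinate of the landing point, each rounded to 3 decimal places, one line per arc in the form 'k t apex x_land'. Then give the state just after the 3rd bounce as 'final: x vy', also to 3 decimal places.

Arc 1: start y=3.950, vy=6.730 → t=1.816, apex=6.259, x_land=12.528, impact vy=-11.081
  bounce: vy ← 0.76·11.081 = 8.422
Arc 2: start y=0.000, vy=8.422 → t=1.717, apex=3.615, x_land=24.375, impact vy=-8.422
  bounce: vy ← 0.76·8.422 = 6.400
Arc 3: start y=0.000, vy=6.400 → t=1.305, apex=2.088, x_land=33.378, impact vy=-6.400
  bounce: vy ← 0.76·6.400 = 4.864

1 1.816 6.259 12.528
2 1.717 3.615 24.375
3 1.305 2.088 33.378
final: 33.378 4.864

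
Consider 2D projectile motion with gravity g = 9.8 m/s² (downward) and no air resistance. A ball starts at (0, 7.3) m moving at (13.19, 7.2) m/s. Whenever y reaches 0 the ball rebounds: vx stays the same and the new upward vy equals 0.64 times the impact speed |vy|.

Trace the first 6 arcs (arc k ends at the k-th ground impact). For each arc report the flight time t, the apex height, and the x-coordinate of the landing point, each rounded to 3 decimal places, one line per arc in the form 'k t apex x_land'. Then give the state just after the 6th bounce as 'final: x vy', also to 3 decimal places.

1 2.159 9.945 28.481
2 1.824 4.073 52.534
3 1.167 1.668 67.927
4 0.747 0.683 77.779
5 0.478 0.280 84.084
6 0.306 0.115 88.120
final: 88.120 0.959

Arc 1: start y=7.300, vy=7.200 → t=2.159, apex=9.945, x_land=28.481, impact vy=-13.961
  bounce: vy ← 0.64·13.961 = 8.935
Arc 2: start y=0.000, vy=8.935 → t=1.824, apex=4.073, x_land=52.534, impact vy=-8.935
  bounce: vy ← 0.64·8.935 = 5.719
Arc 3: start y=0.000, vy=5.719 → t=1.167, apex=1.668, x_land=67.927, impact vy=-5.719
  bounce: vy ← 0.64·5.719 = 3.660
Arc 4: start y=0.000, vy=3.660 → t=0.747, apex=0.683, x_land=77.779, impact vy=-3.660
  bounce: vy ← 0.64·3.660 = 2.342
Arc 5: start y=0.000, vy=2.342 → t=0.478, apex=0.280, x_land=84.084, impact vy=-2.342
  bounce: vy ← 0.64·2.342 = 1.499
Arc 6: start y=0.000, vy=1.499 → t=0.306, apex=0.115, x_land=88.120, impact vy=-1.499
  bounce: vy ← 0.64·1.499 = 0.959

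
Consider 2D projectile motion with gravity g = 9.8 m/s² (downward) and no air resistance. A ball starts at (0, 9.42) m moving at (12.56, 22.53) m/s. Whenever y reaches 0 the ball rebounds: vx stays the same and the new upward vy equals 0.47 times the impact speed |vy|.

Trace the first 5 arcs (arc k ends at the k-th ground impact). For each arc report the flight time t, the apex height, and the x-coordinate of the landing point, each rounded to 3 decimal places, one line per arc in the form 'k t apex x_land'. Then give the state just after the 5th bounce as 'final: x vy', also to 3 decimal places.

Arc 1: start y=9.420, vy=22.530 → t=4.984, apex=35.318, x_land=62.595, impact vy=-26.310
  bounce: vy ← 0.47·26.310 = 12.366
Arc 2: start y=0.000, vy=12.366 → t=2.524, apex=7.802, x_land=94.292, impact vy=-12.366
  bounce: vy ← 0.47·12.366 = 5.812
Arc 3: start y=0.000, vy=5.812 → t=1.186, apex=1.723, x_land=109.190, impact vy=-5.812
  bounce: vy ← 0.47·5.812 = 2.732
Arc 4: start y=0.000, vy=2.732 → t=0.557, apex=0.381, x_land=116.192, impact vy=-2.732
  bounce: vy ← 0.47·2.732 = 1.284
Arc 5: start y=0.000, vy=1.284 → t=0.262, apex=0.084, x_land=119.483, impact vy=-1.284
  bounce: vy ← 0.47·1.284 = 0.603

1 4.984 35.318 62.595
2 2.524 7.802 94.292
3 1.186 1.723 109.190
4 0.557 0.381 116.192
5 0.262 0.084 119.483
final: 119.483 0.603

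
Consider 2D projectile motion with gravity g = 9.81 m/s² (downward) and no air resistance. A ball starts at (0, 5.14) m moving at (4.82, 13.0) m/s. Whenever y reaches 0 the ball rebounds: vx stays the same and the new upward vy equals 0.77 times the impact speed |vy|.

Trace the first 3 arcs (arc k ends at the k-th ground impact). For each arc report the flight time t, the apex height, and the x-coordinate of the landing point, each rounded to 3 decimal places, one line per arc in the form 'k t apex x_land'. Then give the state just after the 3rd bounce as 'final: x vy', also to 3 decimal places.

Arc 1: start y=5.140, vy=13.000 → t=3.000, apex=13.754, x_land=14.459, impact vy=-16.427
  bounce: vy ← 0.77·16.427 = 12.649
Arc 2: start y=0.000, vy=12.649 → t=2.579, apex=8.155, x_land=26.888, impact vy=-12.649
  bounce: vy ← 0.77·12.649 = 9.740
Arc 3: start y=0.000, vy=9.740 → t=1.986, apex=4.835, x_land=36.459, impact vy=-9.740
  bounce: vy ← 0.77·9.740 = 7.499

1 3.000 13.754 14.459
2 2.579 8.155 26.888
3 1.986 4.835 36.459
final: 36.459 7.499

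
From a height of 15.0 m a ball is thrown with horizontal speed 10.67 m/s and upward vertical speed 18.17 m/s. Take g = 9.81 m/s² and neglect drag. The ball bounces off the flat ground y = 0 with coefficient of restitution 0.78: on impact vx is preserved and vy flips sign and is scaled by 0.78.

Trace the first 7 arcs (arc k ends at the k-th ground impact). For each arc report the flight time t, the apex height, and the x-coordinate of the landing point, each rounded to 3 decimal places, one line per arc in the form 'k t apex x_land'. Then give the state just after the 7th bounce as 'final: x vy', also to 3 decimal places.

1 4.399 31.827 46.943
2 3.974 19.364 89.343
3 3.100 11.781 122.415
4 2.418 7.167 148.211
5 1.886 4.361 168.332
6 1.471 2.653 184.027
7 1.147 1.614 196.269
final: 196.269 4.389

Arc 1: start y=15.000, vy=18.170 → t=4.399, apex=31.827, x_land=46.943, impact vy=-24.989
  bounce: vy ← 0.78·24.989 = 19.491
Arc 2: start y=0.000, vy=19.491 → t=3.974, apex=19.364, x_land=89.343, impact vy=-19.491
  bounce: vy ← 0.78·19.491 = 15.203
Arc 3: start y=0.000, vy=15.203 → t=3.100, apex=11.781, x_land=122.415, impact vy=-15.203
  bounce: vy ← 0.78·15.203 = 11.859
Arc 4: start y=0.000, vy=11.859 → t=2.418, apex=7.167, x_land=148.211, impact vy=-11.859
  bounce: vy ← 0.78·11.859 = 9.250
Arc 5: start y=0.000, vy=9.250 → t=1.886, apex=4.361, x_land=168.332, impact vy=-9.250
  bounce: vy ← 0.78·9.250 = 7.215
Arc 6: start y=0.000, vy=7.215 → t=1.471, apex=2.653, x_land=184.027, impact vy=-7.215
  bounce: vy ← 0.78·7.215 = 5.628
Arc 7: start y=0.000, vy=5.628 → t=1.147, apex=1.614, x_land=196.269, impact vy=-5.628
  bounce: vy ← 0.78·5.628 = 4.389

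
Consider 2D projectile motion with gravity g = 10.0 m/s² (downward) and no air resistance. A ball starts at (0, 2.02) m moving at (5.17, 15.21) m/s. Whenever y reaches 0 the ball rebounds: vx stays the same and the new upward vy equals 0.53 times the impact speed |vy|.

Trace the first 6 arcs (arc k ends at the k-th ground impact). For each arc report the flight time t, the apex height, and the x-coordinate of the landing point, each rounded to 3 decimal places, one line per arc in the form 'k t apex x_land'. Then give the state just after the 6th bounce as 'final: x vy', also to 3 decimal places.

1 3.169 13.587 16.386
2 1.747 3.817 25.420
3 0.926 1.072 30.208
4 0.491 0.301 32.746
5 0.260 0.085 34.091
6 0.138 0.024 34.803
final: 34.803 0.365

Arc 1: start y=2.020, vy=15.210 → t=3.169, apex=13.587, x_land=16.386, impact vy=-16.485
  bounce: vy ← 0.53·16.485 = 8.737
Arc 2: start y=0.000, vy=8.737 → t=1.747, apex=3.817, x_land=25.420, impact vy=-8.737
  bounce: vy ← 0.53·8.737 = 4.631
Arc 3: start y=0.000, vy=4.631 → t=0.926, apex=1.072, x_land=30.208, impact vy=-4.631
  bounce: vy ← 0.53·4.631 = 2.454
Arc 4: start y=0.000, vy=2.454 → t=0.491, apex=0.301, x_land=32.746, impact vy=-2.454
  bounce: vy ← 0.53·2.454 = 1.301
Arc 5: start y=0.000, vy=1.301 → t=0.260, apex=0.085, x_land=34.091, impact vy=-1.301
  bounce: vy ← 0.53·1.301 = 0.689
Arc 6: start y=0.000, vy=0.689 → t=0.138, apex=0.024, x_land=34.803, impact vy=-0.689
  bounce: vy ← 0.53·0.689 = 0.365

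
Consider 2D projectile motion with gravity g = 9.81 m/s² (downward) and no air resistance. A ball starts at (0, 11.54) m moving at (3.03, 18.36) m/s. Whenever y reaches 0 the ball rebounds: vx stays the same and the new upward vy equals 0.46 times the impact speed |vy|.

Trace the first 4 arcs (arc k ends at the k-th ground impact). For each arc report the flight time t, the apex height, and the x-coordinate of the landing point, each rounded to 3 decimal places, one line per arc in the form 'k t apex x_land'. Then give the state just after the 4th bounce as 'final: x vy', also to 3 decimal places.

Arc 1: start y=11.540, vy=18.360 → t=4.291, apex=28.721, x_land=13.003, impact vy=-23.738
  bounce: vy ← 0.46·23.738 = 10.920
Arc 2: start y=0.000, vy=10.920 → t=2.226, apex=6.077, x_land=19.748, impact vy=-10.920
  bounce: vy ← 0.46·10.920 = 5.023
Arc 3: start y=0.000, vy=5.023 → t=1.024, apex=1.286, x_land=22.851, impact vy=-5.023
  bounce: vy ← 0.46·5.023 = 2.311
Arc 4: start y=0.000, vy=2.311 → t=0.471, apex=0.272, x_land=24.278, impact vy=-2.311
  bounce: vy ← 0.46·2.311 = 1.063

1 4.291 28.721 13.003
2 2.226 6.077 19.748
3 1.024 1.286 22.851
4 0.471 0.272 24.278
final: 24.278 1.063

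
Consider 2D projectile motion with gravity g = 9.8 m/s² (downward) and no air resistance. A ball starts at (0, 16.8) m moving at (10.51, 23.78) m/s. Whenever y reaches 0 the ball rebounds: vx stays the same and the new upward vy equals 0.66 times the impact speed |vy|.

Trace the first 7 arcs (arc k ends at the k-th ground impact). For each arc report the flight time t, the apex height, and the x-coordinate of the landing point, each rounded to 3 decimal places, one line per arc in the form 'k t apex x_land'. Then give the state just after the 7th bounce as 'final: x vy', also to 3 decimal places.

Arc 1: start y=16.800, vy=23.780 → t=5.479, apex=45.651, x_land=57.583, impact vy=-29.913
  bounce: vy ← 0.66·29.913 = 19.742
Arc 2: start y=0.000, vy=19.742 → t=4.029, apex=19.886, x_land=99.928, impact vy=-19.742
  bounce: vy ← 0.66·19.742 = 13.030
Arc 3: start y=0.000, vy=13.030 → t=2.659, apex=8.662, x_land=127.876, impact vy=-13.030
  bounce: vy ← 0.66·13.030 = 8.600
Arc 4: start y=0.000, vy=8.600 → t=1.755, apex=3.773, x_land=146.322, impact vy=-8.600
  bounce: vy ← 0.66·8.600 = 5.676
Arc 5: start y=0.000, vy=5.676 → t=1.158, apex=1.644, x_land=158.496, impact vy=-5.676
  bounce: vy ← 0.66·5.676 = 3.746
Arc 6: start y=0.000, vy=3.746 → t=0.765, apex=0.716, x_land=166.531, impact vy=-3.746
  bounce: vy ← 0.66·3.746 = 2.472
Arc 7: start y=0.000, vy=2.472 → t=0.505, apex=0.312, x_land=171.834, impact vy=-2.472
  bounce: vy ← 0.66·2.472 = 1.632

1 5.479 45.651 57.583
2 4.029 19.886 99.928
3 2.659 8.662 127.876
4 1.755 3.773 146.322
5 1.158 1.644 158.496
6 0.765 0.716 166.531
7 0.505 0.312 171.834
final: 171.834 1.632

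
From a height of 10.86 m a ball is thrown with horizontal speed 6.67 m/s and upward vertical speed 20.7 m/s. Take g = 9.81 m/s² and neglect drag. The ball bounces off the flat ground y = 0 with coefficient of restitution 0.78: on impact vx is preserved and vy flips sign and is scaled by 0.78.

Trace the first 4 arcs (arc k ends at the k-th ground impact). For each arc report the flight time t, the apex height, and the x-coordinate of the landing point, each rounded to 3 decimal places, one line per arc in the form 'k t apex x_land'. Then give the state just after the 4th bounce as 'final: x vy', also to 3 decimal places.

1 4.692 32.699 31.296
2 4.028 19.894 58.162
3 3.142 12.104 79.117
4 2.451 7.364 95.463
final: 95.463 9.376

Arc 1: start y=10.860, vy=20.700 → t=4.692, apex=32.699, x_land=31.296, impact vy=-25.329
  bounce: vy ← 0.78·25.329 = 19.757
Arc 2: start y=0.000, vy=19.757 → t=4.028, apex=19.894, x_land=58.162, impact vy=-19.757
  bounce: vy ← 0.78·19.757 = 15.410
Arc 3: start y=0.000, vy=15.410 → t=3.142, apex=12.104, x_land=79.117, impact vy=-15.410
  bounce: vy ← 0.78·15.410 = 12.020
Arc 4: start y=0.000, vy=12.020 → t=2.451, apex=7.364, x_land=95.463, impact vy=-12.020
  bounce: vy ← 0.78·12.020 = 9.376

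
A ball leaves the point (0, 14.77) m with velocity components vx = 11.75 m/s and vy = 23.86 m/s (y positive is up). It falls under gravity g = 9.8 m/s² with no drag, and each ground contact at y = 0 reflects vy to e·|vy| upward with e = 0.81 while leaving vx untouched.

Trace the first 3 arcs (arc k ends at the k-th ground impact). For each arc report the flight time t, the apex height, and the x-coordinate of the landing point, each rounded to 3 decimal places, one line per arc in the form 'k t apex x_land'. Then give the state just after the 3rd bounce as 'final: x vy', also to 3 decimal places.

1 5.425 43.816 63.744
2 4.844 28.748 120.665
3 3.924 18.861 166.771
final: 166.771 15.574

Arc 1: start y=14.770, vy=23.860 → t=5.425, apex=43.816, x_land=63.744, impact vy=-29.305
  bounce: vy ← 0.81·29.305 = 23.737
Arc 2: start y=0.000, vy=23.737 → t=4.844, apex=28.748, x_land=120.665, impact vy=-23.737
  bounce: vy ← 0.81·23.737 = 19.227
Arc 3: start y=0.000, vy=19.227 → t=3.924, apex=18.861, x_land=166.771, impact vy=-19.227
  bounce: vy ← 0.81·19.227 = 15.574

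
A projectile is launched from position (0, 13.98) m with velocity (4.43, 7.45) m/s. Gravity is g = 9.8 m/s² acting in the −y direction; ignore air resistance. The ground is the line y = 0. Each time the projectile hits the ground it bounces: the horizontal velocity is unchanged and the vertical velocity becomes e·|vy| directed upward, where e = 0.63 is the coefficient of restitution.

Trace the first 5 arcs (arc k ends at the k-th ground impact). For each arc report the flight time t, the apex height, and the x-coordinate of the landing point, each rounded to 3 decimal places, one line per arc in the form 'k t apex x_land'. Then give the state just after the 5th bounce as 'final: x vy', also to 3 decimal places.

Arc 1: start y=13.980, vy=7.450 → t=2.612, apex=16.812, x_land=11.573, impact vy=-18.152
  bounce: vy ← 0.63·18.152 = 11.436
Arc 2: start y=0.000, vy=11.436 → t=2.334, apex=6.673, x_land=21.912, impact vy=-11.436
  bounce: vy ← 0.63·11.436 = 7.205
Arc 3: start y=0.000, vy=7.205 → t=1.470, apex=2.648, x_land=28.426, impact vy=-7.205
  bounce: vy ← 0.63·7.205 = 4.539
Arc 4: start y=0.000, vy=4.539 → t=0.926, apex=1.051, x_land=32.530, impact vy=-4.539
  bounce: vy ← 0.63·4.539 = 2.860
Arc 5: start y=0.000, vy=2.860 → t=0.584, apex=0.417, x_land=35.115, impact vy=-2.860
  bounce: vy ← 0.63·2.860 = 1.802

1 2.612 16.812 11.573
2 2.334 6.673 21.912
3 1.470 2.648 28.426
4 0.926 1.051 32.530
5 0.584 0.417 35.115
final: 35.115 1.802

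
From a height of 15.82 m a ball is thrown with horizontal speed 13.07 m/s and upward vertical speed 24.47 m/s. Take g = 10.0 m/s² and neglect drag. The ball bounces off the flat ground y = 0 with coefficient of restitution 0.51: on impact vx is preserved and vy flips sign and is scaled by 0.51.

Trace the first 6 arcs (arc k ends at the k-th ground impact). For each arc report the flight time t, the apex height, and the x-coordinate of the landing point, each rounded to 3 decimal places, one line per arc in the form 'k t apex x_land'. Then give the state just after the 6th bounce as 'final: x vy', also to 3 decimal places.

Arc 1: start y=15.820, vy=24.470 → t=5.472, apex=45.759, x_land=71.522, impact vy=-30.252
  bounce: vy ← 0.51·30.252 = 15.428
Arc 2: start y=0.000, vy=15.428 → t=3.086, apex=11.902, x_land=111.852, impact vy=-15.428
  bounce: vy ← 0.51·15.428 = 7.869
Arc 3: start y=0.000, vy=7.869 → t=1.574, apex=3.096, x_land=132.420, impact vy=-7.869
  bounce: vy ← 0.51·7.869 = 4.013
Arc 4: start y=0.000, vy=4.013 → t=0.803, apex=0.805, x_land=142.910, impact vy=-4.013
  bounce: vy ← 0.51·4.013 = 2.047
Arc 5: start y=0.000, vy=2.047 → t=0.409, apex=0.209, x_land=148.260, impact vy=-2.047
  bounce: vy ← 0.51·2.047 = 1.044
Arc 6: start y=0.000, vy=1.044 → t=0.209, apex=0.054, x_land=150.988, impact vy=-1.044
  bounce: vy ← 0.51·1.044 = 0.532

1 5.472 45.759 71.522
2 3.086 11.902 111.852
3 1.574 3.096 132.420
4 0.803 0.805 142.910
5 0.409 0.209 148.260
6 0.209 0.054 150.988
final: 150.988 0.532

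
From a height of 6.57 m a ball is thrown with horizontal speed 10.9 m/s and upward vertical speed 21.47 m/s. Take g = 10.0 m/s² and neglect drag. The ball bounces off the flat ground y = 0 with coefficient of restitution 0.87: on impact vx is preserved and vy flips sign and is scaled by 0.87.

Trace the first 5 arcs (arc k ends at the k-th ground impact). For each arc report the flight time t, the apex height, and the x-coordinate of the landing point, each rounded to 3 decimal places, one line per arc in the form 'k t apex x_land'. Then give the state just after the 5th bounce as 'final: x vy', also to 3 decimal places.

1 4.581 29.618 49.931
2 4.235 22.418 96.092
3 3.684 16.968 136.251
4 3.205 12.843 171.190
5 2.789 9.721 201.587
final: 201.587 12.131

Arc 1: start y=6.570, vy=21.470 → t=4.581, apex=29.618, x_land=49.931, impact vy=-24.338
  bounce: vy ← 0.87·24.338 = 21.174
Arc 2: start y=0.000, vy=21.174 → t=4.235, apex=22.418, x_land=96.092, impact vy=-21.174
  bounce: vy ← 0.87·21.174 = 18.422
Arc 3: start y=0.000, vy=18.422 → t=3.684, apex=16.968, x_land=136.251, impact vy=-18.422
  bounce: vy ← 0.87·18.422 = 16.027
Arc 4: start y=0.000, vy=16.027 → t=3.205, apex=12.843, x_land=171.190, impact vy=-16.027
  bounce: vy ← 0.87·16.027 = 13.943
Arc 5: start y=0.000, vy=13.943 → t=2.789, apex=9.721, x_land=201.587, impact vy=-13.943
  bounce: vy ← 0.87·13.943 = 12.131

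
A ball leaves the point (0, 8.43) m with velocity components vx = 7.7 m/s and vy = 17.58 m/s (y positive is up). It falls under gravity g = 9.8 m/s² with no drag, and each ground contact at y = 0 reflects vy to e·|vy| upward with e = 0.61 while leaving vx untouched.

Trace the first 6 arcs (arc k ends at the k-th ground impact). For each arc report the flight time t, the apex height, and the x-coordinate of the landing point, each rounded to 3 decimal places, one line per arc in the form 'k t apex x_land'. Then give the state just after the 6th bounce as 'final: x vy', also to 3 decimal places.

1 4.016 24.198 30.924
2 2.711 9.004 51.800
3 1.654 3.350 64.534
4 1.009 1.247 72.302
5 0.615 0.464 77.041
6 0.375 0.173 79.931
final: 79.931 1.122

Arc 1: start y=8.430, vy=17.580 → t=4.016, apex=24.198, x_land=30.924, impact vy=-21.778
  bounce: vy ← 0.61·21.778 = 13.285
Arc 2: start y=0.000, vy=13.285 → t=2.711, apex=9.004, x_land=51.800, impact vy=-13.285
  bounce: vy ← 0.61·13.285 = 8.104
Arc 3: start y=0.000, vy=8.104 → t=1.654, apex=3.350, x_land=64.534, impact vy=-8.104
  bounce: vy ← 0.61·8.104 = 4.943
Arc 4: start y=0.000, vy=4.943 → t=1.009, apex=1.247, x_land=72.302, impact vy=-4.943
  bounce: vy ← 0.61·4.943 = 3.015
Arc 5: start y=0.000, vy=3.015 → t=0.615, apex=0.464, x_land=77.041, impact vy=-3.015
  bounce: vy ← 0.61·3.015 = 1.839
Arc 6: start y=0.000, vy=1.839 → t=0.375, apex=0.173, x_land=79.931, impact vy=-1.839
  bounce: vy ← 0.61·1.839 = 1.122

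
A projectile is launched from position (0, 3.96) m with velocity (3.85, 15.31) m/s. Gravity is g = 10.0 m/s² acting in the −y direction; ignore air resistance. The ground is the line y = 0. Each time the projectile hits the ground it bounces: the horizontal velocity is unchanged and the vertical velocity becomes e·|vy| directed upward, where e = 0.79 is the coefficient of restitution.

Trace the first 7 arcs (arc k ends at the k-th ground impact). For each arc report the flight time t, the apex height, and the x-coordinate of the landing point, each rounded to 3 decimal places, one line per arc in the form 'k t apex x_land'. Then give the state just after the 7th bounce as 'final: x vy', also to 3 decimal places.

1 3.302 15.680 12.712
2 2.798 9.786 23.484
3 2.210 6.107 31.994
4 1.746 3.812 38.717
5 1.380 2.379 44.028
6 1.090 1.485 48.224
7 0.861 0.927 51.539
final: 51.539 3.401

Arc 1: start y=3.960, vy=15.310 → t=3.302, apex=15.680, x_land=12.712, impact vy=-17.709
  bounce: vy ← 0.79·17.709 = 13.990
Arc 2: start y=0.000, vy=13.990 → t=2.798, apex=9.786, x_land=23.484, impact vy=-13.990
  bounce: vy ← 0.79·13.990 = 11.052
Arc 3: start y=0.000, vy=11.052 → t=2.210, apex=6.107, x_land=31.994, impact vy=-11.052
  bounce: vy ← 0.79·11.052 = 8.731
Arc 4: start y=0.000, vy=8.731 → t=1.746, apex=3.812, x_land=38.717, impact vy=-8.731
  bounce: vy ← 0.79·8.731 = 6.898
Arc 5: start y=0.000, vy=6.898 → t=1.380, apex=2.379, x_land=44.028, impact vy=-6.898
  bounce: vy ← 0.79·6.898 = 5.449
Arc 6: start y=0.000, vy=5.449 → t=1.090, apex=1.485, x_land=48.224, impact vy=-5.449
  bounce: vy ← 0.79·5.449 = 4.305
Arc 7: start y=0.000, vy=4.305 → t=0.861, apex=0.927, x_land=51.539, impact vy=-4.305
  bounce: vy ← 0.79·4.305 = 3.401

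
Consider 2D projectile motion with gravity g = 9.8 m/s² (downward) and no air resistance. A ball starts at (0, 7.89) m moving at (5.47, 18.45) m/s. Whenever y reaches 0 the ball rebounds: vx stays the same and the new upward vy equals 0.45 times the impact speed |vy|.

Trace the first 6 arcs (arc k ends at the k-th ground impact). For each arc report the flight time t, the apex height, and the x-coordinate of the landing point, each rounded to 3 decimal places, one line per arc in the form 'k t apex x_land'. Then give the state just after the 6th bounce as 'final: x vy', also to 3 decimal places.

Arc 1: start y=7.890, vy=18.450 → t=4.153, apex=25.257, x_land=22.717, impact vy=-22.250
  bounce: vy ← 0.45·22.250 = 10.012
Arc 2: start y=0.000, vy=10.012 → t=2.043, apex=5.115, x_land=33.894, impact vy=-10.012
  bounce: vy ← 0.45·10.012 = 4.506
Arc 3: start y=0.000, vy=4.506 → t=0.920, apex=1.036, x_land=38.924, impact vy=-4.506
  bounce: vy ← 0.45·4.506 = 2.027
Arc 4: start y=0.000, vy=2.027 → t=0.414, apex=0.210, x_land=41.187, impact vy=-2.027
  bounce: vy ← 0.45·2.027 = 0.912
Arc 5: start y=0.000, vy=0.912 → t=0.186, apex=0.042, x_land=42.206, impact vy=-0.912
  bounce: vy ← 0.45·0.912 = 0.411
Arc 6: start y=0.000, vy=0.411 → t=0.084, apex=0.009, x_land=42.664, impact vy=-0.411
  bounce: vy ← 0.45·0.411 = 0.185

1 4.153 25.257 22.717
2 2.043 5.115 33.894
3 0.920 1.036 38.924
4 0.414 0.210 41.187
5 0.186 0.042 42.206
6 0.084 0.009 42.664
final: 42.664 0.185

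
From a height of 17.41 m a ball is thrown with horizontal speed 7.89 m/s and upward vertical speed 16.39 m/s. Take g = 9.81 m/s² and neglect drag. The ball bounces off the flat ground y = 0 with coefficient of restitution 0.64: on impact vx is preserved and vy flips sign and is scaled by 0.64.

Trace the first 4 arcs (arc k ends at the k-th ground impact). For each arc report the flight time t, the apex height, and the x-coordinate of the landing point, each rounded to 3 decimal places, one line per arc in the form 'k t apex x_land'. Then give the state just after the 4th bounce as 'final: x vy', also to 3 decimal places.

Arc 1: start y=17.410, vy=16.390 → t=4.189, apex=31.102, x_land=33.050, impact vy=-24.703
  bounce: vy ← 0.64·24.703 = 15.810
Arc 2: start y=0.000, vy=15.810 → t=3.223, apex=12.739, x_land=58.481, impact vy=-15.810
  bounce: vy ← 0.64·15.810 = 10.118
Arc 3: start y=0.000, vy=10.118 → t=2.063, apex=5.218, x_land=74.756, impact vy=-10.118
  bounce: vy ← 0.64·10.118 = 6.476
Arc 4: start y=0.000, vy=6.476 → t=1.320, apex=2.137, x_land=85.173, impact vy=-6.476
  bounce: vy ← 0.64·6.476 = 4.144

1 4.189 31.102 33.050
2 3.223 12.739 58.481
3 2.063 5.218 74.756
4 1.320 2.137 85.173
final: 85.173 4.144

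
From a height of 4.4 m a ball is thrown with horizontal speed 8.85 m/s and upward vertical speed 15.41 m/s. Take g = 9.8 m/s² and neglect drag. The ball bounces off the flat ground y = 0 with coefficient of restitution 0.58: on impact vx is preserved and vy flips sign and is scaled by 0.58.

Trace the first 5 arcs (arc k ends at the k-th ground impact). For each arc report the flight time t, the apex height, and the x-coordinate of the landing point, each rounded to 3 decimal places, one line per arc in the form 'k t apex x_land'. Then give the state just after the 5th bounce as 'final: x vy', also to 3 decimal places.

Arc 1: start y=4.400, vy=15.410 → t=3.408, apex=16.516, x_land=30.164, impact vy=-17.992
  bounce: vy ← 0.58·17.992 = 10.435
Arc 2: start y=0.000, vy=10.435 → t=2.130, apex=5.556, x_land=49.011, impact vy=-10.435
  bounce: vy ← 0.58·10.435 = 6.052
Arc 3: start y=0.000, vy=6.052 → t=1.235, apex=1.869, x_land=59.943, impact vy=-6.052
  bounce: vy ← 0.58·6.052 = 3.510
Arc 4: start y=0.000, vy=3.510 → t=0.716, apex=0.629, x_land=66.283, impact vy=-3.510
  bounce: vy ← 0.58·3.510 = 2.036
Arc 5: start y=0.000, vy=2.036 → t=0.416, apex=0.212, x_land=69.961, impact vy=-2.036
  bounce: vy ← 0.58·2.036 = 1.181

1 3.408 16.516 30.164
2 2.130 5.556 49.011
3 1.235 1.869 59.943
4 0.716 0.629 66.283
5 0.416 0.212 69.961
final: 69.961 1.181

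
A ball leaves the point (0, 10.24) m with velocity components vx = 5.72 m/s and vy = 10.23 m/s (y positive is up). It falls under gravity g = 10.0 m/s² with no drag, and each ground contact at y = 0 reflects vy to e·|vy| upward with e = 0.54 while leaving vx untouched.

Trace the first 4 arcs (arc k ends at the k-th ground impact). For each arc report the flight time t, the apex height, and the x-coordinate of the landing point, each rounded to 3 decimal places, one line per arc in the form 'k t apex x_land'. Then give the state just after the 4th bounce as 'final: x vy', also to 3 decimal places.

1 2.782 15.473 15.914
2 1.900 4.512 26.781
3 1.026 1.316 32.649
4 0.554 0.384 35.818
final: 35.818 1.496

Arc 1: start y=10.240, vy=10.230 → t=2.782, apex=15.473, x_land=15.914, impact vy=-17.591
  bounce: vy ← 0.54·17.591 = 9.499
Arc 2: start y=0.000, vy=9.499 → t=1.900, apex=4.512, x_land=26.781, impact vy=-9.499
  bounce: vy ← 0.54·9.499 = 5.130
Arc 3: start y=0.000, vy=5.130 → t=1.026, apex=1.316, x_land=32.649, impact vy=-5.130
  bounce: vy ← 0.54·5.130 = 2.770
Arc 4: start y=0.000, vy=2.770 → t=0.554, apex=0.384, x_land=35.818, impact vy=-2.770
  bounce: vy ← 0.54·2.770 = 1.496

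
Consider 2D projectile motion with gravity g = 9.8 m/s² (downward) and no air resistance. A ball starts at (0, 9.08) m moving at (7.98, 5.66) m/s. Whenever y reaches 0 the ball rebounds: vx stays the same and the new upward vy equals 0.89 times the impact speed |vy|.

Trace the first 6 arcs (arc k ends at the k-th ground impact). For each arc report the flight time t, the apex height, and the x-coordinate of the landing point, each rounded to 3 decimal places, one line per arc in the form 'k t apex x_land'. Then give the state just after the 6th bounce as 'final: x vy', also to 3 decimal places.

Arc 1: start y=9.080, vy=5.660 → t=2.056, apex=10.714, x_land=16.409, impact vy=-14.492
  bounce: vy ← 0.89·14.492 = 12.897
Arc 2: start y=0.000, vy=12.897 → t=2.632, apex=8.487, x_land=37.413, impact vy=-12.897
  bounce: vy ← 0.89·12.897 = 11.479
Arc 3: start y=0.000, vy=11.479 → t=2.343, apex=6.722, x_land=56.107, impact vy=-11.479
  bounce: vy ← 0.89·11.479 = 10.216
Arc 4: start y=0.000, vy=10.216 → t=2.085, apex=5.325, x_land=72.745, impact vy=-10.216
  bounce: vy ← 0.89·10.216 = 9.092
Arc 5: start y=0.000, vy=9.092 → t=1.856, apex=4.218, x_land=87.552, impact vy=-9.092
  bounce: vy ← 0.89·9.092 = 8.092
Arc 6: start y=0.000, vy=8.092 → t=1.651, apex=3.341, x_land=100.731, impact vy=-8.092
  bounce: vy ← 0.89·8.092 = 7.202

1 2.056 10.714 16.409
2 2.632 8.487 37.413
3 2.343 6.722 56.107
4 2.085 5.325 72.745
5 1.856 4.218 87.552
6 1.651 3.341 100.731
final: 100.731 7.202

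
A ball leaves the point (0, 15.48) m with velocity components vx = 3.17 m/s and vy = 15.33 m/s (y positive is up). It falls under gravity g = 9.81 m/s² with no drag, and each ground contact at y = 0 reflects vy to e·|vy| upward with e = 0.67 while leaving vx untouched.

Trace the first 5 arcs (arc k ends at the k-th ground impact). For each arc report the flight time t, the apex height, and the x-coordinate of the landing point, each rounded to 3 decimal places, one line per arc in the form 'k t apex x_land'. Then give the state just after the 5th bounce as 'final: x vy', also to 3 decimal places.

Arc 1: start y=15.480, vy=15.330 → t=3.929, apex=27.458, x_land=12.454, impact vy=-23.210
  bounce: vy ← 0.67·23.210 = 15.551
Arc 2: start y=0.000, vy=15.551 → t=3.170, apex=12.326, x_land=22.504, impact vy=-15.551
  bounce: vy ← 0.67·15.551 = 10.419
Arc 3: start y=0.000, vy=10.419 → t=2.124, apex=5.533, x_land=29.238, impact vy=-10.419
  bounce: vy ← 0.67·10.419 = 6.981
Arc 4: start y=0.000, vy=6.981 → t=1.423, apex=2.484, x_land=33.750, impact vy=-6.981
  bounce: vy ← 0.67·6.981 = 4.677
Arc 5: start y=0.000, vy=4.677 → t=0.954, apex=1.115, x_land=36.772, impact vy=-4.677
  bounce: vy ← 0.67·4.677 = 3.134

1 3.929 27.458 12.454
2 3.170 12.326 22.504
3 2.124 5.533 29.238
4 1.423 2.484 33.750
5 0.954 1.115 36.772
final: 36.772 3.134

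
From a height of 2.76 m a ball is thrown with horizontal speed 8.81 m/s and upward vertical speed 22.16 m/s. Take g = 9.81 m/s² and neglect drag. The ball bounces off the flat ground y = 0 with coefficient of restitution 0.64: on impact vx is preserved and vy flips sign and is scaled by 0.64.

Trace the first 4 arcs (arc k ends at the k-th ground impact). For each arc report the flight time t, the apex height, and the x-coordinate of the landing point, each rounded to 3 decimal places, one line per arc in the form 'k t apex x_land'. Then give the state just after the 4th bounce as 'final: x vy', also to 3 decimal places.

Arc 1: start y=2.760, vy=22.160 → t=4.639, apex=27.789, x_land=40.871, impact vy=-23.350
  bounce: vy ← 0.64·23.350 = 14.944
Arc 2: start y=0.000, vy=14.944 → t=3.047, apex=11.382, x_land=67.712, impact vy=-14.944
  bounce: vy ← 0.64·14.944 = 9.564
Arc 3: start y=0.000, vy=9.564 → t=1.950, apex=4.662, x_land=84.890, impact vy=-9.564
  bounce: vy ← 0.64·9.564 = 6.121
Arc 4: start y=0.000, vy=6.121 → t=1.248, apex=1.910, x_land=95.884, impact vy=-6.121
  bounce: vy ← 0.64·6.121 = 3.917

1 4.639 27.789 40.871
2 3.047 11.382 67.712
3 1.950 4.662 84.890
4 1.248 1.910 95.884
final: 95.884 3.917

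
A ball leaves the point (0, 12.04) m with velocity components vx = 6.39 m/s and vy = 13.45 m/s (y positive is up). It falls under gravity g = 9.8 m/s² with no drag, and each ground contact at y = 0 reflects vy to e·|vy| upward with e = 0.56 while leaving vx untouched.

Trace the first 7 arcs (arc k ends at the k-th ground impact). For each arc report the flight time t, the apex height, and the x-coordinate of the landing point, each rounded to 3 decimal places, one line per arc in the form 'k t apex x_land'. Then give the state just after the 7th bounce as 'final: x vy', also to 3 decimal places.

Arc 1: start y=12.040, vy=13.450 → t=3.456, apex=21.270, x_land=22.083, impact vy=-20.418
  bounce: vy ← 0.56·20.418 = 11.434
Arc 2: start y=0.000, vy=11.434 → t=2.333, apex=6.670, x_land=36.994, impact vy=-11.434
  bounce: vy ← 0.56·11.434 = 6.403
Arc 3: start y=0.000, vy=6.403 → t=1.307, apex=2.092, x_land=45.344, impact vy=-6.403
  bounce: vy ← 0.56·6.403 = 3.586
Arc 4: start y=0.000, vy=3.586 → t=0.732, apex=0.656, x_land=50.020, impact vy=-3.586
  bounce: vy ← 0.56·3.586 = 2.008
Arc 5: start y=0.000, vy=2.008 → t=0.410, apex=0.206, x_land=52.639, impact vy=-2.008
  bounce: vy ← 0.56·2.008 = 1.124
Arc 6: start y=0.000, vy=1.124 → t=0.229, apex=0.065, x_land=54.105, impact vy=-1.124
  bounce: vy ← 0.56·1.124 = 0.630
Arc 7: start y=0.000, vy=0.630 → t=0.129, apex=0.020, x_land=54.926, impact vy=-0.630
  bounce: vy ← 0.56·0.630 = 0.353

1 3.456 21.270 22.083
2 2.333 6.670 36.994
3 1.307 2.092 45.344
4 0.732 0.656 50.020
5 0.410 0.206 52.639
6 0.229 0.065 54.105
7 0.129 0.020 54.926
final: 54.926 0.353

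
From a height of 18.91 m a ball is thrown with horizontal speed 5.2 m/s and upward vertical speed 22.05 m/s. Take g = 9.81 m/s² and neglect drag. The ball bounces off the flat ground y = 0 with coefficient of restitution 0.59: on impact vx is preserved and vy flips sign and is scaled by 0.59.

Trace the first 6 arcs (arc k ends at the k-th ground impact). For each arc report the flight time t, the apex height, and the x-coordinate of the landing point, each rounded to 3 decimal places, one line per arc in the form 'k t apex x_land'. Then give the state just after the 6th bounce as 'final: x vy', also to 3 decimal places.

1 5.232 43.691 27.208
2 3.522 15.209 45.521
3 2.078 5.294 56.325
4 1.226 1.843 62.700
5 0.723 0.642 66.461
6 0.427 0.223 68.680
final: 68.680 1.235

Arc 1: start y=18.910, vy=22.050 → t=5.232, apex=43.691, x_land=27.208, impact vy=-29.278
  bounce: vy ← 0.59·29.278 = 17.274
Arc 2: start y=0.000, vy=17.274 → t=3.522, apex=15.209, x_land=45.521, impact vy=-17.274
  bounce: vy ← 0.59·17.274 = 10.192
Arc 3: start y=0.000, vy=10.192 → t=2.078, apex=5.294, x_land=56.325, impact vy=-10.192
  bounce: vy ← 0.59·10.192 = 6.013
Arc 4: start y=0.000, vy=6.013 → t=1.226, apex=1.843, x_land=62.700, impact vy=-6.013
  bounce: vy ← 0.59·6.013 = 3.548
Arc 5: start y=0.000, vy=3.548 → t=0.723, apex=0.642, x_land=66.461, impact vy=-3.548
  bounce: vy ← 0.59·3.548 = 2.093
Arc 6: start y=0.000, vy=2.093 → t=0.427, apex=0.223, x_land=68.680, impact vy=-2.093
  bounce: vy ← 0.59·2.093 = 1.235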